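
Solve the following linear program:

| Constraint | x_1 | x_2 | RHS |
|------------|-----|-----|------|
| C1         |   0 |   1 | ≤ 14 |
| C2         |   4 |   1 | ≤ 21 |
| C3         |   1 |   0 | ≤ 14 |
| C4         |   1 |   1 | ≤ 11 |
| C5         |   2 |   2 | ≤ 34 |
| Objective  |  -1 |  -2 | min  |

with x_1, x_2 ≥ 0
Each vertex is the intersection of two constraint boundaries that also satisfies all remaining constraints:
  x_1 = 0 and x_2 = 0 → (0, 0)
  4x_1 + x_2 = 21 and x_2 = 0 → (5.25, 0)
  4x_1 + x_2 = 21 and x_1 + x_2 = 11 → (3.333, 7.667)
  x_1 + x_2 = 11 and x_1 = 0 → (0, 11)

Evaluating z = -x_1 - 2x_2 at each vertex:
  (0, 0): z = 0
  (5.25, 0): z = -5.25
  (3.333, 7.667): z = -18.67
  (0, 11): z = -22

The minimum is at (0, 11) with z = -22.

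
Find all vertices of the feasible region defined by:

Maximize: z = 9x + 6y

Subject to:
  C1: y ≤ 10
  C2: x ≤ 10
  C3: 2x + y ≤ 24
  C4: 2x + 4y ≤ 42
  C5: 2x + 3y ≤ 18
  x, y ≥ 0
Each vertex is the intersection of two constraint boundaries that also satisfies all remaining constraints:
  x = 0 and y = 0 → (0, 0)
  2x + 3y = 18 and y = 0 → (9, 0)
  2x + 3y = 18 and x = 0 → (0, 6)

Vertices: (0, 0), (9, 0), (0, 6)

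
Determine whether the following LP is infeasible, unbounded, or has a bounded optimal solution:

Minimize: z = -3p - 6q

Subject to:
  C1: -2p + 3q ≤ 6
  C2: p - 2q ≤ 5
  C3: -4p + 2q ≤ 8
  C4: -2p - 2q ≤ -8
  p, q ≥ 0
Feasible point: (2, 2) satisfies every constraint, so the LP is feasible.
Direction d = (3, 2): for each constraint row a, a·d ≤ 0 —
  (-2)(3) + (3)(2) = 0 ≤ 0
  (1)(3) + (-2)(2) = -1 ≤ 0
  (-4)(3) + (2)(2) = -8 ≤ 0
  (-2)(3) + (-2)(2) = -10 ≤ 0
and d ≥ 0, so (2, 2) + t·d stays feasible for every t ≥ 0. Along this ray z = -3p - 6q changes by -21 per unit t, so z → −∞.

The LP is unbounded; z can be made arbitrarily small.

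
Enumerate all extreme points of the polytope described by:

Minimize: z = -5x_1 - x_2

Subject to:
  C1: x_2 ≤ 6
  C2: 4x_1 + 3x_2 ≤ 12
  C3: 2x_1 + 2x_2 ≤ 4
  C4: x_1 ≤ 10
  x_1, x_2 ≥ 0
Each vertex is the intersection of two constraint boundaries that also satisfies all remaining constraints:
  x_1 = 0 and x_2 = 0 → (0, 0)
  2x_1 + 2x_2 = 4 and x_2 = 0 → (2, 0)
  2x_1 + 2x_2 = 4 and x_1 = 0 → (0, 2)

Vertices: (0, 0), (2, 0), (0, 2)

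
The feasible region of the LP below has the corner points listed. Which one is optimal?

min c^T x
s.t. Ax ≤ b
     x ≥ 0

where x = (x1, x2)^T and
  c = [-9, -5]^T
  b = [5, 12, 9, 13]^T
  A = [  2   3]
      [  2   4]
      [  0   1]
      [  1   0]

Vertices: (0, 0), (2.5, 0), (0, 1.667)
(2.5, 0) with z = -22.5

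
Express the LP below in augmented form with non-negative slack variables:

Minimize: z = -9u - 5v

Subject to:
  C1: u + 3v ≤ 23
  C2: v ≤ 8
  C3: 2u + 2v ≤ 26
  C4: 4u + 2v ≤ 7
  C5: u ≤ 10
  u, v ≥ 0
min z = -9u - 5v

s.t.
  u + 3v + s1 = 23
  v + s2 = 8
  2u + 2v + s3 = 26
  4u + 2v + s4 = 7
  u + s5 = 10
  u, v, s1, s2, s3, s4, s5 ≥ 0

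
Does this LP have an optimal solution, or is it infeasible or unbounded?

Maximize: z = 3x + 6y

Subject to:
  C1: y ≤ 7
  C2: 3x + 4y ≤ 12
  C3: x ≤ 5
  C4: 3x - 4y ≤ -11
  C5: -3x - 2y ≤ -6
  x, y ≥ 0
The point (0, 3) satisfies every constraint, so the LP is feasible; the constraints give x ≤ 5 and y ≤ 7, which with x, y ≥ 0 keep the feasible region inside a bounded box. A feasible, bounded LP attains a finite optimum at a vertex.

Evaluating z = 3x + 6y at each vertex:
  (0.1111, 2.833): z = 17.33
  (0.1667, 2.875): z = 17.75
  (0, 3): z = 18

Feasible with finite optimum z* = 18 at (0, 3).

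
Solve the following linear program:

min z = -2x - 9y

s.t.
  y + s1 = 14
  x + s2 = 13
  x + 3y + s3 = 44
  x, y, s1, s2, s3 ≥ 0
Each vertex is the intersection of two constraint boundaries that also satisfies all remaining constraints:
  x = 0 and y = 0 → (0, 0)
  x = 13 and y = 0 → (13, 0)
  x = 13 and x + 3y = 44 → (13, 10.33)
  y = 14 and x + 3y = 44 → (2, 14)
  y = 14 and x = 0 → (0, 14)

Evaluating z = -2x - 9y at each vertex:
  (0, 0): z = 0
  (13, 0): z = -26
  (13, 10.33): z = -119
  (2, 14): z = -130
  (0, 14): z = -126

The minimum is at (2, 14) with z = -130.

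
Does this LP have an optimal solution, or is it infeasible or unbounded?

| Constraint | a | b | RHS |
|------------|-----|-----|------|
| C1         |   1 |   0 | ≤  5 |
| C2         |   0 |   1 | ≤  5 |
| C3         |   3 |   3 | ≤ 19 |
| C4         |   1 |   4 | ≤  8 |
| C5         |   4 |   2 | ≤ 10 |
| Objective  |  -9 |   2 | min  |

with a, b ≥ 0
The point (2.5, 0) satisfies every constraint, so the LP is feasible; the constraints give a ≤ 5 and b ≤ 5, which with a, b ≥ 0 keep the feasible region inside a bounded box. A feasible, bounded LP attains a finite optimum at a vertex.

Evaluating z = -9a + 2b at each vertex:
  (0, 0): z = 0
  (2.5, 0): z = -22.5
  (1.714, 1.571): z = -12.29
  (0, 2): z = 4

Bounded optimum: z* = -22.5 at (2.5, 0).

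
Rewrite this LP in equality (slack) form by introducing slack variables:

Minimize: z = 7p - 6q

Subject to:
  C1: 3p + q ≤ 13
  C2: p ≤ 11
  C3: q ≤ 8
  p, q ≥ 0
min z = 7p - 6q

s.t.
  3p + q + s1 = 13
  p + s2 = 11
  q + s3 = 8
  p, q, s1, s2, s3 ≥ 0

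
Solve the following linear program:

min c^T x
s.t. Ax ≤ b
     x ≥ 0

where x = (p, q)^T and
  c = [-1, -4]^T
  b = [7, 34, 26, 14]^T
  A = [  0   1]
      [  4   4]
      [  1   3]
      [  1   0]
Each vertex is the intersection of two constraint boundaries that also satisfies all remaining constraints:
  p = 0 and q = 0 → (0, 0)
  4p + 4q = 34 and q = 0 → (8.5, 0)
  q = 7 and 4p + 4q = 34 → (1.5, 7)
  q = 7 and p = 0 → (0, 7)

Evaluating z = -p - 4q at each vertex:
  (0, 0): z = 0
  (8.5, 0): z = -8.5
  (1.5, 7): z = -29.5
  (0, 7): z = -28

The minimum is at (1.5, 7) with z = -29.5.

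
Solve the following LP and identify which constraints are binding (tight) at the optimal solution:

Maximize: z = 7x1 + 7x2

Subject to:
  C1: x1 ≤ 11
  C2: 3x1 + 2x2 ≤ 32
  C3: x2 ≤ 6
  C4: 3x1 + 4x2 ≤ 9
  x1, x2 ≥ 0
Optimal: x1 = 3, x2 = 0
Slack at optimum:
  C1: slack = 8
  C2: slack = 23
  C3: slack = 6
  C4: slack = 0 (binding)
  x1 ≥ 0: x1 = 3
  x2 ≥ 0: x2 = 0 (binding)
Binding constraints: C4, x2 ≥ 0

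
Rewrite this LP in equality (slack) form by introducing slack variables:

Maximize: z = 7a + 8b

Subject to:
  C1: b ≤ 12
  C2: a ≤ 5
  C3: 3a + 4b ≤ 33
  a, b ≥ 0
max z = 7a + 8b

s.t.
  b + s1 = 12
  a + s2 = 5
  3a + 4b + s3 = 33
  a, b, s1, s2, s3 ≥ 0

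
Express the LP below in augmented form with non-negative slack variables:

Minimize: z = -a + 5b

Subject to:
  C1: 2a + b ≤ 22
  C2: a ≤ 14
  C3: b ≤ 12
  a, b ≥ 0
min z = -a + 5b

s.t.
  2a + b + s1 = 22
  a + s2 = 14
  b + s3 = 12
  a, b, s1, s2, s3 ≥ 0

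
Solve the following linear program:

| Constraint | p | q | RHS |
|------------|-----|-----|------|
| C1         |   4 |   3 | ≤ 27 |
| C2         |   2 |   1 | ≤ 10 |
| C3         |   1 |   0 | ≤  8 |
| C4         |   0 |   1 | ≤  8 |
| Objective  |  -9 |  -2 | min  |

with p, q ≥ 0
Each vertex is the intersection of two constraint boundaries that also satisfies all remaining constraints:
  p = 0 and q = 0 → (0, 0)
  2p + q = 10 and q = 0 → (5, 0)
  4p + 3q = 27 and 2p + q = 10 → (1.5, 7)
  4p + 3q = 27 and q = 8 → (0.75, 8)
  q = 8 and p = 0 → (0, 8)

Evaluating z = -9p - 2q at each vertex:
  (0, 0): z = 0
  (5, 0): z = -45
  (1.5, 7): z = -27.5
  (0.75, 8): z = -22.75
  (0, 8): z = -16

The minimum is at (5, 0) with z = -45.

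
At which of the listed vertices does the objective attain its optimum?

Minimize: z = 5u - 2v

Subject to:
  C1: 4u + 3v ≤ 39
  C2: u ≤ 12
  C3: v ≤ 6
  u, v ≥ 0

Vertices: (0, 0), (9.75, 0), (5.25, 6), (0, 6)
Evaluating z = 5u - 2v at each vertex:
  (0, 0): z = 0
  (9.75, 0): z = 48.75
  (5.25, 6): z = 14.25
  (0, 6): z = -12

The smallest value is z = -12, attained at (0, 6).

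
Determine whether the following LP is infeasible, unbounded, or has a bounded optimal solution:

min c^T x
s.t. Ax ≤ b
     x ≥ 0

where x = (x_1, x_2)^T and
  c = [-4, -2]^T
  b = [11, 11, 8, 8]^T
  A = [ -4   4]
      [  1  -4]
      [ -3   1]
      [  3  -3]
Feasible point: (0, 0) satisfies every constraint, so the LP is feasible.
Direction d = (1, 1): for each constraint row a, a·d ≤ 0 —
  (-4)(1) + (4)(1) = 0 ≤ 0
  (1)(1) + (-4)(1) = -3 ≤ 0
  (-3)(1) + (1)(1) = -2 ≤ 0
  (3)(1) + (-3)(1) = 0 ≤ 0
and d ≥ 0, so (0, 0) + t·d stays feasible for every t ≥ 0. Along this ray z = -4x_1 - 2x_2 changes by -6 per unit t, so z → −∞.

The LP is unbounded; z can be made arbitrarily small.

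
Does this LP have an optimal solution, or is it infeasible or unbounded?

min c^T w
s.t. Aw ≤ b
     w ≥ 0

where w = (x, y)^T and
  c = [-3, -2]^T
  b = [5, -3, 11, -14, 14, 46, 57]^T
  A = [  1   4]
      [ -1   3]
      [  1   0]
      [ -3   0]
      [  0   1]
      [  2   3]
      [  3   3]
The point (5, 0) satisfies every constraint, so the LP is feasible; the constraints give x ≤ 11 and y ≤ 14, which with x, y ≥ 0 keep the feasible region inside a bounded box. A feasible, bounded LP attains a finite optimum at a vertex.

Evaluating z = -3x - 2y at each vertex:
  (4.667, 0): z = -14
  (5, 0): z = -15
  (4.667, 0.08333): z = -14.17

The LP has an optimal solution: (5, 0) with z = -15.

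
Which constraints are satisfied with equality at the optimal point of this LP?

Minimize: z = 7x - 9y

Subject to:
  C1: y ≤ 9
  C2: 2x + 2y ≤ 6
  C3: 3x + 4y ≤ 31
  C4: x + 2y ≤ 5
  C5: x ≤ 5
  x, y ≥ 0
Optimal: x = 0, y = 2.5
Slack at optimum:
  C1: slack = 6.5
  C2: slack = 1
  C3: slack = 21
  C4: slack = 0 (binding)
  C5: slack = 5
  x ≥ 0: x = 0 (binding)
  y ≥ 0: y = 2.5
Binding constraints: C4, x ≥ 0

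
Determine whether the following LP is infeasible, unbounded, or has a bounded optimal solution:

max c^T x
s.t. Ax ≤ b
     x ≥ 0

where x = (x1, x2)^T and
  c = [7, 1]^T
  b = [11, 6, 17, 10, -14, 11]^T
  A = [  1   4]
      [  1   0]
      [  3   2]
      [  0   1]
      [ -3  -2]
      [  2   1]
The point (5.5, 0) satisfies every constraint, so the LP is feasible; the constraints give x1 ≤ 6 and x2 ≤ 10, which with x1, x2 ≥ 0 keep the feasible region inside a bounded box. A feasible, bounded LP attains a finite optimum at a vertex.

Feasible with finite optimum z* = 38.5 at (5.5, 0).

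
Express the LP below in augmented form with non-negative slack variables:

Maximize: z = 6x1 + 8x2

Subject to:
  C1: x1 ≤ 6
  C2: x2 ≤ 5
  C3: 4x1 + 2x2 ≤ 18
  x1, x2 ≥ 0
max z = 6x1 + 8x2

s.t.
  x1 + s1 = 6
  x2 + s2 = 5
  4x1 + 2x2 + s3 = 18
  x1, x2, s1, s2, s3 ≥ 0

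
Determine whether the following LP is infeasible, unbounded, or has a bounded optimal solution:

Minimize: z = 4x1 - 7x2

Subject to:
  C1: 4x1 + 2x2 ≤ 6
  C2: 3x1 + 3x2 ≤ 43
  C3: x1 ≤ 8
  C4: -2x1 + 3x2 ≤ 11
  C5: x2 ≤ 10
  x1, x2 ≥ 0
The point (0, 3) satisfies every constraint, so the LP is feasible; the constraints give x1 ≤ 8 and x2 ≤ 10, which with x1, x2 ≥ 0 keep the feasible region inside a bounded box. A feasible, bounded LP attains a finite optimum at a vertex.

Evaluating z = 4x1 - 7x2 at each vertex:
  (0, 0): z = 0
  (1.5, 0): z = 6
  (0, 3): z = -21

The LP has an optimal solution: (0, 3) with z = -21.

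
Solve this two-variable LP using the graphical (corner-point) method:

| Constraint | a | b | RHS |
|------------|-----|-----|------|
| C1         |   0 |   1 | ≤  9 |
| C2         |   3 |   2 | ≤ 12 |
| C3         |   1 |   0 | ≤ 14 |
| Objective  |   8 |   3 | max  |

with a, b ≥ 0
Each vertex is the intersection of two constraint boundaries that also satisfies all remaining constraints:
  a = 0 and b = 0 → (0, 0)
  3a + 2b = 12 and b = 0 → (4, 0)
  3a + 2b = 12 and a = 0 → (0, 6)

Evaluating z = 8a + 3b at each vertex:
  (0, 0): z = 0
  (4, 0): z = 32
  (0, 6): z = 18

The maximum is at (4, 0) with z = 32.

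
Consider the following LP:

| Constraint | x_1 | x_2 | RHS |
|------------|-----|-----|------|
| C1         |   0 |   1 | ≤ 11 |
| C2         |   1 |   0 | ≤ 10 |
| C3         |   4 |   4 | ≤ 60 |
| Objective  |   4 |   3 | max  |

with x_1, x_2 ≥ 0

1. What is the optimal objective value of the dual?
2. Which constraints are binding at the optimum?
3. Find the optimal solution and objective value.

1. 55 (by strong duality, equal to the primal optimum)
2. C2, C3
3. x_1 = 10, x_2 = 5, z = 55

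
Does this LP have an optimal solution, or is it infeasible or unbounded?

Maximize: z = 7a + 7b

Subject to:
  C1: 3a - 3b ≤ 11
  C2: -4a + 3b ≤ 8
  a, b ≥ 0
Feasible point: (0, 0) satisfies every constraint, so the LP is feasible.
Direction d = (1, 1): for each constraint row a, a·d ≤ 0 —
  (3)(1) + (-3)(1) = 0 ≤ 0
  (-4)(1) + (3)(1) = -1 ≤ 0
and d ≥ 0, so (0, 0) + t·d stays feasible for every t ≥ 0. Along this ray z = 7a + 7b changes by 14 per unit t, so z → +∞.

Unbounded: there is a feasible ray along which z → +∞.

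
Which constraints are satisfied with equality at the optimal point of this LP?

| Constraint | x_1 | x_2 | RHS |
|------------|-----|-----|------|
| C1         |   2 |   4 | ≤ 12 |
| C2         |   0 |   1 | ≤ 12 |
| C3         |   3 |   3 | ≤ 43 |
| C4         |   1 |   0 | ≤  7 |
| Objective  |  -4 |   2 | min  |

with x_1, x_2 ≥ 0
Optimal: x_1 = 6, x_2 = 0
Slack at optimum:
  C1: slack = 0 (binding)
  C2: slack = 12
  C3: slack = 25
  C4: slack = 1
  x_1 ≥ 0: x_1 = 6
  x_2 ≥ 0: x_2 = 0 (binding)
Binding constraints: C1, x_2 ≥ 0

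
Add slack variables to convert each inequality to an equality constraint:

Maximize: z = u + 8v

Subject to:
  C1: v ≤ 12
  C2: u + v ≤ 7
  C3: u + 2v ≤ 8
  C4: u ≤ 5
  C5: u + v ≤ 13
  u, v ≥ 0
max z = u + 8v

s.t.
  v + s1 = 12
  u + v + s2 = 7
  u + 2v + s3 = 8
  u + s4 = 5
  u + v + s5 = 13
  u, v, s1, s2, s3, s4, s5 ≥ 0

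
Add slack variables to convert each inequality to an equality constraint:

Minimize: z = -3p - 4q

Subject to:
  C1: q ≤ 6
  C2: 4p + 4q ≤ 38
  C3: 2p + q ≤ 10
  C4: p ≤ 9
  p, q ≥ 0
min z = -3p - 4q

s.t.
  q + s1 = 6
  4p + 4q + s2 = 38
  2p + q + s3 = 10
  p + s4 = 9
  p, q, s1, s2, s3, s4 ≥ 0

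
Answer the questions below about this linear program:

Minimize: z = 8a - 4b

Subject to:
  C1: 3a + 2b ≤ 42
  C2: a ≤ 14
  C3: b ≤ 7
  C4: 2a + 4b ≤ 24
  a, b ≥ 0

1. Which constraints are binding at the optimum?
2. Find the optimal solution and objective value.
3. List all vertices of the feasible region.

1. C4, a ≥ 0
2. a = 0, b = 6, z = -24
3. (0, 0), (12, 0), (0, 6)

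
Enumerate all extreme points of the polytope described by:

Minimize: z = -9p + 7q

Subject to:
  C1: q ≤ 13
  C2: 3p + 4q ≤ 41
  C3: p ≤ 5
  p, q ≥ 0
Each vertex is the intersection of two constraint boundaries that also satisfies all remaining constraints:
  p = 0 and q = 0 → (0, 0)
  p = 5 and q = 0 → (5, 0)
  3p + 4q = 41 and p = 5 → (5, 6.5)
  3p + 4q = 41 and p = 0 → (0, 10.25)

Vertices: (0, 0), (5, 0), (5, 6.5), (0, 10.25)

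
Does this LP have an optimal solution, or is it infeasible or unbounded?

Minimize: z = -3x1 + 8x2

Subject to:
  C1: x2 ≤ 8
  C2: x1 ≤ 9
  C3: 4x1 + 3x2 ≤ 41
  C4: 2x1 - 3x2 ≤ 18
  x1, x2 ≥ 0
The point (9, 0) satisfies every constraint, so the LP is feasible; the constraints give x1 ≤ 9 and x2 ≤ 8, which with x1, x2 ≥ 0 keep the feasible region inside a bounded box. A feasible, bounded LP attains a finite optimum at a vertex.

Evaluating z = -3x1 + 8x2 at each vertex:
  (0, 0): z = 0
  (9, 0): z = -27
  (9, 1.667): z = -13.67
  (4.25, 8): z = 51.25
  (0, 8): z = 64

Bounded optimum: z* = -27 at (9, 0).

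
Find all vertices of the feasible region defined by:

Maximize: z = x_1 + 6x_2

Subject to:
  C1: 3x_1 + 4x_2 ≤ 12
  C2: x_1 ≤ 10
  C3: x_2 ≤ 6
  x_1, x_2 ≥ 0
Each vertex is the intersection of two constraint boundaries that also satisfies all remaining constraints:
  x_1 = 0 and x_2 = 0 → (0, 0)
  3x_1 + 4x_2 = 12 and x_2 = 0 → (4, 0)
  3x_1 + 4x_2 = 12 and x_1 = 0 → (0, 3)

Vertices: (0, 0), (4, 0), (0, 3)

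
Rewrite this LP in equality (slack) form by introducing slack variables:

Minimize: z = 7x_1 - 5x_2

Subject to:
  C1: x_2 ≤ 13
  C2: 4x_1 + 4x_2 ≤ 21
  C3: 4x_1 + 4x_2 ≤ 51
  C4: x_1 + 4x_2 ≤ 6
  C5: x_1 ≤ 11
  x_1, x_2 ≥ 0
min z = 7x_1 - 5x_2

s.t.
  x_2 + s1 = 13
  4x_1 + 4x_2 + s2 = 21
  4x_1 + 4x_2 + s3 = 51
  x_1 + 4x_2 + s4 = 6
  x_1 + s5 = 11
  x_1, x_2, s1, s2, s3, s4, s5 ≥ 0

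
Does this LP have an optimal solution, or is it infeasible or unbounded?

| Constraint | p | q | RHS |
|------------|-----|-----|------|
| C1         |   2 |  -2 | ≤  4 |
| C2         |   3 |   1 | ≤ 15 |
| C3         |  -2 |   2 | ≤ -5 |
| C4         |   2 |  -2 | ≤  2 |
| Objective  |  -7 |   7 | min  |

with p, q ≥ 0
C1 requires 2p - 2q ≤ 4, while C3 (-2p + 2q ≤ -5) is equivalent to 2p - 2q ≥ 5. Together they would need 5 ≤ 2p - 2q ≤ 4, which is impossible since 5 > 4. No point satisfies all constraints.

Infeasible: no point satisfies all constraints simultaneously.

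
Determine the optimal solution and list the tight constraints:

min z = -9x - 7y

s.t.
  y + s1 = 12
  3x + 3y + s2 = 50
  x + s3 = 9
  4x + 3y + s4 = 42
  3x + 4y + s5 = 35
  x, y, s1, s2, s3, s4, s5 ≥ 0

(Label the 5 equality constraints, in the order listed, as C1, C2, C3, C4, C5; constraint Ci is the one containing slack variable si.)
Optimal: x = 9, y = 2
Binding: C3, C4, C5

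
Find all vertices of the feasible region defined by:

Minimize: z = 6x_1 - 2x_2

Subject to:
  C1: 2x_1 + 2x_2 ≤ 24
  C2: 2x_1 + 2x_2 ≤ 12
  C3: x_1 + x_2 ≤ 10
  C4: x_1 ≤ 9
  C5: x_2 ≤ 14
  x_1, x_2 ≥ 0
Each vertex is the intersection of two constraint boundaries that also satisfies all remaining constraints:
  x_1 = 0 and x_2 = 0 → (0, 0)
  2x_1 + 2x_2 = 12 and x_2 = 0 → (6, 0)
  2x_1 + 2x_2 = 12 and x_1 = 0 → (0, 6)

Vertices: (0, 0), (6, 0), (0, 6)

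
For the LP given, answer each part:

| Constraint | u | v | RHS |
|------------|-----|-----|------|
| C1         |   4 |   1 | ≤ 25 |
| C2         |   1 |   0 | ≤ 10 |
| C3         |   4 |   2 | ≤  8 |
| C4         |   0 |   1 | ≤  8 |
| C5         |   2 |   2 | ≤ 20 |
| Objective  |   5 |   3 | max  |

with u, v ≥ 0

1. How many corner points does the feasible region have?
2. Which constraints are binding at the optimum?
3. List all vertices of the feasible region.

1. 3
2. C3, u ≥ 0
3. (0, 0), (2, 0), (0, 4)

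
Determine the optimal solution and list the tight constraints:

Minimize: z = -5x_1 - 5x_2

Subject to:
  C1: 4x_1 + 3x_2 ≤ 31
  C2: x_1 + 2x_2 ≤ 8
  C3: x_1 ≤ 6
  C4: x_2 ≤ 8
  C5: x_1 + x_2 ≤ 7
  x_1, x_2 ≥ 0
Optimal: x_1 = 6, x_2 = 1
Slack at optimum:
  C1: slack = 4
  C2: slack = 0 (binding)
  C3: slack = 0 (binding)
  C4: slack = 7
  C5: slack = 0 (binding)
  x_1 ≥ 0: x_1 = 6
  x_2 ≥ 0: x_2 = 1
Binding constraints: C2, C3, C5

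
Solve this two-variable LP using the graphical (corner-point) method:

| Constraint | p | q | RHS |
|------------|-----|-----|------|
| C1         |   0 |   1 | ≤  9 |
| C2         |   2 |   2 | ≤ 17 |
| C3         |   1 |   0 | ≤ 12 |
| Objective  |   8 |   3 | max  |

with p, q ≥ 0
p = 8.5, q = 0, z = 68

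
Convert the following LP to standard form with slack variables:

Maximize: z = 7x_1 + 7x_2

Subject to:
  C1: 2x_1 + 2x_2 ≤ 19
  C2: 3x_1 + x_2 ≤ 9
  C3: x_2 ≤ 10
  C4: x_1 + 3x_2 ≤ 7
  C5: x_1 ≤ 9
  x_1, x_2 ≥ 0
max z = 7x_1 + 7x_2

s.t.
  2x_1 + 2x_2 + s1 = 19
  3x_1 + x_2 + s2 = 9
  x_2 + s3 = 10
  x_1 + 3x_2 + s4 = 7
  x_1 + s5 = 9
  x_1, x_2, s1, s2, s3, s4, s5 ≥ 0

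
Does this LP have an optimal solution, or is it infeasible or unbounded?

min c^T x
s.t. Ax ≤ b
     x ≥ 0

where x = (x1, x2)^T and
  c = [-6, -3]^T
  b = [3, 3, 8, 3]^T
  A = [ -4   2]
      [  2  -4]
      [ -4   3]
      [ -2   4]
Feasible point: (0, 0) satisfies every constraint, so the LP is feasible.
Direction d = (2, 1): for each constraint row a, a·d ≤ 0 —
  (-4)(2) + (2)(1) = -6 ≤ 0
  (2)(2) + (-4)(1) = 0 ≤ 0
  (-4)(2) + (3)(1) = -5 ≤ 0
  (-2)(2) + (4)(1) = 0 ≤ 0
and d ≥ 0, so (0, 0) + t·d stays feasible for every t ≥ 0. Along this ray z = -6x1 - 3x2 changes by -15 per unit t, so z → −∞.

Unbounded: there is a feasible ray along which z → −∞.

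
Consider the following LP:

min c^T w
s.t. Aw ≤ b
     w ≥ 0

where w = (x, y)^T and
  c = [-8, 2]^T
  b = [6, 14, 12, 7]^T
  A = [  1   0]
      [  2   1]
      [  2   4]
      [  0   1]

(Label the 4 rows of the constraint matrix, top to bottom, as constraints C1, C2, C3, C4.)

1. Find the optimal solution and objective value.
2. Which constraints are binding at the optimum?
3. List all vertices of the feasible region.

1. x = 6, y = 0, z = -48
2. C1, C3, y ≥ 0
3. (0, 0), (6, 0), (0, 3)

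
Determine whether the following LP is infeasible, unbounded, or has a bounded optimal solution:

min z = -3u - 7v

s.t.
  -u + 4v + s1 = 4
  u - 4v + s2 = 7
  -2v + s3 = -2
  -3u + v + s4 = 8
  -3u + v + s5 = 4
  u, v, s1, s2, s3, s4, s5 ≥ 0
Feasible point: (0, 1) satisfies every constraint, so the LP is feasible.
Direction d = (4, 1): for each constraint row a, a·d ≤ 0 —
  (-1)(4) + (4)(1) = 0 ≤ 0
  (1)(4) + (-4)(1) = 0 ≤ 0
  (0)(4) + (-2)(1) = -2 ≤ 0
  (-3)(4) + (1)(1) = -11 ≤ 0
  (-3)(4) + (1)(1) = -11 ≤ 0
and d ≥ 0, so (0, 1) + t·d stays feasible for every t ≥ 0. Along this ray z = -3u - 7v changes by -19 per unit t, so z → −∞.

Unbounded: there is a feasible ray along which z → −∞.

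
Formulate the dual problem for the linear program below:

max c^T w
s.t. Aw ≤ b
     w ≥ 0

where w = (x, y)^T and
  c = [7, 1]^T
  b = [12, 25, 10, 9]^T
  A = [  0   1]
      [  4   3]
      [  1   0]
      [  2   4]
Minimize: z = 12y1 + 25y2 + 10y3 + 9y4

Subject to:
  C1: -4y2 - y3 - 2y4 ≤ -7
  C2: -y1 - 3y2 - 4y4 ≤ -1
  y1, y2, y3, y4 ≥ 0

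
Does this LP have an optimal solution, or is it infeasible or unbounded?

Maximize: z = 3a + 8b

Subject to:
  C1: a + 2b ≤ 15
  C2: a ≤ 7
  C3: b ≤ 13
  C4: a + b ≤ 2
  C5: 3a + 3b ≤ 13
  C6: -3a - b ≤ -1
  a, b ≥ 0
The point (0, 2) satisfies every constraint, so the LP is feasible; the constraints give a ≤ 7 and b ≤ 13, which with a, b ≥ 0 keep the feasible region inside a bounded box. A feasible, bounded LP attains a finite optimum at a vertex.

Feasible with finite optimum z* = 16 at (0, 2).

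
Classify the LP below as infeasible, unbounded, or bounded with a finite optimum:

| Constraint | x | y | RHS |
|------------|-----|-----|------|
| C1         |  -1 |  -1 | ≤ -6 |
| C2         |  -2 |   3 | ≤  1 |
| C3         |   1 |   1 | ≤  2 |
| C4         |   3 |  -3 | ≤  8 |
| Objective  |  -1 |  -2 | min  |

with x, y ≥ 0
C3 requires x + y ≤ 2, while C1 (-x - y ≤ -6) is equivalent to x + y ≥ 6. Together they would need 6 ≤ x + y ≤ 2, which is impossible since 6 > 2. No point satisfies all constraints.

Infeasible — the constraint set is empty.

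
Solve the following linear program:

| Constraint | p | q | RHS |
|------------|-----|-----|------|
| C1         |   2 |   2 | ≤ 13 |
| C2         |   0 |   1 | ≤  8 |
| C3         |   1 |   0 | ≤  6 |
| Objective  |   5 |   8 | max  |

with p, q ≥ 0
Each vertex is the intersection of two constraint boundaries that also satisfies all remaining constraints:
  p = 0 and q = 0 → (0, 0)
  p = 6 and q = 0 → (6, 0)
  2p + 2q = 13 and p = 6 → (6, 0.5)
  2p + 2q = 13 and p = 0 → (0, 6.5)

Evaluating z = 5p + 8q at each vertex:
  (0, 0): z = 0
  (6, 0): z = 30
  (6, 0.5): z = 34
  (0, 6.5): z = 52

The maximum is at (0, 6.5) with z = 52.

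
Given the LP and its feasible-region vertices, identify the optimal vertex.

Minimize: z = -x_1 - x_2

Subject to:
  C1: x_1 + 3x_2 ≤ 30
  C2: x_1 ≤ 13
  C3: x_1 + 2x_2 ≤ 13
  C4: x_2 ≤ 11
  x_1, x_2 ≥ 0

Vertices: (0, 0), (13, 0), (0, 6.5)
(13, 0) with z = -13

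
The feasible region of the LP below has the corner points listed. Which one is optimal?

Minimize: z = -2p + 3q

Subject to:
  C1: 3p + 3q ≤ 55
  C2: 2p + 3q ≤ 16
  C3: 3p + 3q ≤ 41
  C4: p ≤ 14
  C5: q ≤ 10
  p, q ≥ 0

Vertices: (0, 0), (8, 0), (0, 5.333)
Evaluating z = -2p + 3q at each vertex:
  (0, 0): z = 0
  (8, 0): z = -16
  (0, 5.333): z = 16

The smallest value is z = -16, attained at (8, 0).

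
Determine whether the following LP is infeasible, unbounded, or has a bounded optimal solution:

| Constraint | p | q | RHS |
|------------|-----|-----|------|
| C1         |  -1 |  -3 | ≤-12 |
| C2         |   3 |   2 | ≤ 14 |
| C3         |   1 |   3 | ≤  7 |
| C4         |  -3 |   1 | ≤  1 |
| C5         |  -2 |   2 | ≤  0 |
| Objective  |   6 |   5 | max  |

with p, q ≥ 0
C3 requires p + 3q ≤ 7, while C1 (-p - 3q ≤ -12) is equivalent to p + 3q ≥ 12. Together they would need 12 ≤ p + 3q ≤ 7, which is impossible since 12 > 7. No point satisfies all constraints.

Infeasible: no point satisfies all constraints simultaneously.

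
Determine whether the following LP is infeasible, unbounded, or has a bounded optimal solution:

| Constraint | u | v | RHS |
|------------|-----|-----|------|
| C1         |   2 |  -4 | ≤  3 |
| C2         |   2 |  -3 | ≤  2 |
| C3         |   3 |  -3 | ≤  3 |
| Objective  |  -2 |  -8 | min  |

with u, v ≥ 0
Feasible point: (0, 0) satisfies every constraint, so the LP is feasible.
Direction d = (0, 1): for each constraint row a, a·d ≤ 0 —
  (2)(0) + (-4)(1) = -4 ≤ 0
  (2)(0) + (-3)(1) = -3 ≤ 0
  (3)(0) + (-3)(1) = -3 ≤ 0
and d ≥ 0, so (0, 0) + t·d stays feasible for every t ≥ 0. Along this ray z = -2u - 8v changes by -8 per unit t, so z → −∞.

The LP is unbounded; z can be made arbitrarily small.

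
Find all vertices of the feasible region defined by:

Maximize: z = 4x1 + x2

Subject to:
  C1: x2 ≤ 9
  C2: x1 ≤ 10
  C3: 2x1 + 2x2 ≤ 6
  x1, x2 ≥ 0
Each vertex is the intersection of two constraint boundaries that also satisfies all remaining constraints:
  x1 = 0 and x2 = 0 → (0, 0)
  2x1 + 2x2 = 6 and x2 = 0 → (3, 0)
  2x1 + 2x2 = 6 and x1 = 0 → (0, 3)

Vertices: (0, 0), (3, 0), (0, 3)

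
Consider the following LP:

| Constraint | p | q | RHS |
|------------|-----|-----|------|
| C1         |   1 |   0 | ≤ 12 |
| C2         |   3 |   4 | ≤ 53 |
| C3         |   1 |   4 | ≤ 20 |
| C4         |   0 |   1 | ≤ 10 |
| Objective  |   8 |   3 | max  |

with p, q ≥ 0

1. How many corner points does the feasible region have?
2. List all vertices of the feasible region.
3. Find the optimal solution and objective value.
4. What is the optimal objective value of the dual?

1. 4
2. (0, 0), (12, 0), (12, 2), (0, 5)
3. p = 12, q = 2, z = 102
4. 102 (by strong duality, equal to the primal optimum)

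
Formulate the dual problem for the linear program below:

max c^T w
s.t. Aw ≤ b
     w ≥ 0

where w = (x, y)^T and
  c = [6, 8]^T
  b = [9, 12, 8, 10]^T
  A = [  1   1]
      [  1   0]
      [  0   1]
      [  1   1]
Minimize: z = 9y1 + 12y2 + 8y3 + 10y4

Subject to:
  C1: -y1 - y2 - y4 ≤ -6
  C2: -y1 - y3 - y4 ≤ -8
  y1, y2, y3, y4 ≥ 0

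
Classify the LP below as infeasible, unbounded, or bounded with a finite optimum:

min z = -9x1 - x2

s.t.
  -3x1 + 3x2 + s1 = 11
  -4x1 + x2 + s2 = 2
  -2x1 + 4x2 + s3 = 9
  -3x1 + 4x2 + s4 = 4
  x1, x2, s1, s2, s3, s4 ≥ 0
Feasible point: (0, 0) satisfies every constraint, so the LP is feasible.
Direction d = (1, 0): for each constraint row a, a·d ≤ 0 —
  (-3)(1) + (3)(0) = -3 ≤ 0
  (-4)(1) + (1)(0) = -4 ≤ 0
  (-2)(1) + (4)(0) = -2 ≤ 0
  (-3)(1) + (4)(0) = -3 ≤ 0
and d ≥ 0, so (0, 0) + t·d stays feasible for every t ≥ 0. Along this ray z = -9x1 - x2 changes by -9 per unit t, so z → −∞.

Unbounded — the objective can decrease without bound over the feasible region.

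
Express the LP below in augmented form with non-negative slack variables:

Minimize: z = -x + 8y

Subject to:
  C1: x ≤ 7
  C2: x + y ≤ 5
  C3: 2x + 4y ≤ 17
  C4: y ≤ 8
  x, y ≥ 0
min z = -x + 8y

s.t.
  x + s1 = 7
  x + y + s2 = 5
  2x + 4y + s3 = 17
  y + s4 = 8
  x, y, s1, s2, s3, s4 ≥ 0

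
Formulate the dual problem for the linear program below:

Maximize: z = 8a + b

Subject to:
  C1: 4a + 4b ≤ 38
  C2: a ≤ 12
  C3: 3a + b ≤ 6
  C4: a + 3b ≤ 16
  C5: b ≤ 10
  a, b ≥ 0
Minimize: z = 38y1 + 12y2 + 6y3 + 16y4 + 10y5

Subject to:
  C1: -4y1 - y2 - 3y3 - y4 ≤ -8
  C2: -4y1 - y3 - 3y4 - y5 ≤ -1
  y1, y2, y3, y4, y5 ≥ 0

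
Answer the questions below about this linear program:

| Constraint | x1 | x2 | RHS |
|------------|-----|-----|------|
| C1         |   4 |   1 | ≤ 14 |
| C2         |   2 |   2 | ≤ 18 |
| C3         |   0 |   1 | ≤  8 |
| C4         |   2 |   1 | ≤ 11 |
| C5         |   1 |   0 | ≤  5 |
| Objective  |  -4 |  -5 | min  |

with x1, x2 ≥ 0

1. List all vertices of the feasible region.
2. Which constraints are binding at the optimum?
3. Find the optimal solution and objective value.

1. (0, 0), (3.5, 0), (1.667, 7.333), (1, 8), (0, 8)
2. C2, C3
3. x1 = 1, x2 = 8, z = -44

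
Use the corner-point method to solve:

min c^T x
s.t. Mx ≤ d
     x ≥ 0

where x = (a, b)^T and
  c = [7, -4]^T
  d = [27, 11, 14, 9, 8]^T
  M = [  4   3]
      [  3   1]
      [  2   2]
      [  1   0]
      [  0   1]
Each vertex is the intersection of two constraint boundaries that also satisfies all remaining constraints:
  a = 0 and b = 0 → (0, 0)
  3a + b = 11 and b = 0 → (3.667, 0)
  3a + b = 11 and 2a + 2b = 14 → (2, 5)
  2a + 2b = 14 and a = 0 → (0, 7)

Evaluating z = 7a - 4b at each vertex:
  (0, 0): z = 0
  (3.667, 0): z = 25.67
  (2, 5): z = -6
  (0, 7): z = -28

The minimum is at (0, 7) with z = -28.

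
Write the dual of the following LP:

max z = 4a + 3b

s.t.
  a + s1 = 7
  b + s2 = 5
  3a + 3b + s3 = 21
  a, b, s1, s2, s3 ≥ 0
Minimize: z = 7y1 + 5y2 + 21y3

Subject to:
  C1: -y1 - 3y3 ≤ -4
  C2: -y2 - 3y3 ≤ -3
  y1, y2, y3 ≥ 0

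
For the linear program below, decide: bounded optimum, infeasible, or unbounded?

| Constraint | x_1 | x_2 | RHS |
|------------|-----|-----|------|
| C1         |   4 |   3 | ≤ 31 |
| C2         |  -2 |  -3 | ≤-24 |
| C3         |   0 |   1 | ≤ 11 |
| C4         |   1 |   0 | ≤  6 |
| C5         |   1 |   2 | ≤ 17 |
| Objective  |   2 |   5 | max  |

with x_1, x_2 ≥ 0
The point (0, 8.5) satisfies every constraint, so the LP is feasible; the constraints give x_1 ≤ 6 and x_2 ≤ 11, which with x_1, x_2 ≥ 0 keep the feasible region inside a bounded box. A feasible, bounded LP attains a finite optimum at a vertex.

Feasible with finite optimum z* = 42.5 at (0, 8.5).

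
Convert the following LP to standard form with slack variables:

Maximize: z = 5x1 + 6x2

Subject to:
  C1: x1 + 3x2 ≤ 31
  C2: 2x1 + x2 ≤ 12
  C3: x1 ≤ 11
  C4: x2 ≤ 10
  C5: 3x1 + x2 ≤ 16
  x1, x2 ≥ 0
max z = 5x1 + 6x2

s.t.
  x1 + 3x2 + s1 = 31
  2x1 + x2 + s2 = 12
  x1 + s3 = 11
  x2 + s4 = 10
  3x1 + x2 + s5 = 16
  x1, x2, s1, s2, s3, s4, s5 ≥ 0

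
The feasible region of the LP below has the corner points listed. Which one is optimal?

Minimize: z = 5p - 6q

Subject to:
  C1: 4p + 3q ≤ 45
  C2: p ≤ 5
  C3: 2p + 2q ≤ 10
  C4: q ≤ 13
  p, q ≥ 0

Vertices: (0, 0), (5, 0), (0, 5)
(0, 5) with z = -30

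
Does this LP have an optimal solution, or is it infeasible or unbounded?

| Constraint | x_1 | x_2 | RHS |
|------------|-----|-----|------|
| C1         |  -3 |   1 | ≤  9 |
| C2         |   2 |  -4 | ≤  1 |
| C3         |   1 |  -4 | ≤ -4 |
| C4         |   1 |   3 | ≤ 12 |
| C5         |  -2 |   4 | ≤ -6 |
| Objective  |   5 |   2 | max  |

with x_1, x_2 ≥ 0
C2 requires 2x_1 - 4x_2 ≤ 1, while C5 (-2x_1 + 4x_2 ≤ -6) is equivalent to 2x_1 - 4x_2 ≥ 6. Together they would need 6 ≤ 2x_1 - 4x_2 ≤ 1, which is impossible since 6 > 1. No point satisfies all constraints.

Infeasible — the constraint set is empty.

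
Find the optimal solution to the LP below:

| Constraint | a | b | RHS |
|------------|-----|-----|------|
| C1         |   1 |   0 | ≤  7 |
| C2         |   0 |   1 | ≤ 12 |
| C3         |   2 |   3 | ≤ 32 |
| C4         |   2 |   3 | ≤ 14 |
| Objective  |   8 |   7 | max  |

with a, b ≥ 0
Each vertex is the intersection of two constraint boundaries that also satisfies all remaining constraints:
  a = 0 and b = 0 → (0, 0)
  a = 7 and 2a + 3b = 14 → (7, 0)
  2a + 3b = 14 and a = 0 → (0, 4.667)

Evaluating z = 8a + 7b at each vertex:
  (0, 0): z = 0
  (7, 0): z = 56
  (0, 4.667): z = 32.67

The maximum is at (7, 0) with z = 56.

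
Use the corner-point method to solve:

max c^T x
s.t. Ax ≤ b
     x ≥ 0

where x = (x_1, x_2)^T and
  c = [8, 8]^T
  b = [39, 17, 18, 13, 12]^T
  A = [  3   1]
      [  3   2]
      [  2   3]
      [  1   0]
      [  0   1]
x_1 = 3, x_2 = 4, z = 56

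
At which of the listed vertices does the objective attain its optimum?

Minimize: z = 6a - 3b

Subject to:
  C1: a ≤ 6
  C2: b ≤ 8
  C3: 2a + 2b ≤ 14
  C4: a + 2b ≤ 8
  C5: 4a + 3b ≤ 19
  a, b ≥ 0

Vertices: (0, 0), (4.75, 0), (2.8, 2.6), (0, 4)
(0, 4) with z = -12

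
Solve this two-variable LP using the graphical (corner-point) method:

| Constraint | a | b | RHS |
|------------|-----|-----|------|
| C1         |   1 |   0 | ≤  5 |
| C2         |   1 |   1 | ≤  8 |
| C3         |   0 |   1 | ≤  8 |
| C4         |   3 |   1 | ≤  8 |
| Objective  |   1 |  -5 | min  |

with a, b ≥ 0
a = 0, b = 8, z = -40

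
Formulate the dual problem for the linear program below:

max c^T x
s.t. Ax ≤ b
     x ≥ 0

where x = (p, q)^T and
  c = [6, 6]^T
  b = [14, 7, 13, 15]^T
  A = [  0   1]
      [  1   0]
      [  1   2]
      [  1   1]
Minimize: z = 14y1 + 7y2 + 13y3 + 15y4

Subject to:
  C1: -y2 - y3 - y4 ≤ -6
  C2: -y1 - 2y3 - y4 ≤ -6
  y1, y2, y3, y4 ≥ 0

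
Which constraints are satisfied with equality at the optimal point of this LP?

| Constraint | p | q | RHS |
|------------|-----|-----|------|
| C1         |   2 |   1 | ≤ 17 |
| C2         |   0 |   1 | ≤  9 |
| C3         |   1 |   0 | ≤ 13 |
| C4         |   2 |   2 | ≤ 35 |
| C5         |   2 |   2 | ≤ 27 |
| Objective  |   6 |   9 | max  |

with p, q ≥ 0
Optimal: p = 4, q = 9
Binding: C1, C2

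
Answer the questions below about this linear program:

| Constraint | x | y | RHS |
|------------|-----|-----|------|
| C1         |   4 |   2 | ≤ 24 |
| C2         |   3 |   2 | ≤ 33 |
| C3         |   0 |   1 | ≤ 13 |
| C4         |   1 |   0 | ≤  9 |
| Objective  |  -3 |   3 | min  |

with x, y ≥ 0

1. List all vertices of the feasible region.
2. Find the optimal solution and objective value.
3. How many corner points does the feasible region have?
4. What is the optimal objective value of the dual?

1. (0, 0), (6, 0), (0, 12)
2. x = 6, y = 0, z = -18
3. 3
4. -18 (by strong duality, equal to the primal optimum)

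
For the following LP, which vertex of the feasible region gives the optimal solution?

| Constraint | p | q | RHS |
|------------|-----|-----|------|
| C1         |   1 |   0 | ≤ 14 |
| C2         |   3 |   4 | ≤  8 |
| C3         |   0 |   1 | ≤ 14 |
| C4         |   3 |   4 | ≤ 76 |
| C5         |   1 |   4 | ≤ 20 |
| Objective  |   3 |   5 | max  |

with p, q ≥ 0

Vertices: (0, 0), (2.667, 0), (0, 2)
Evaluating z = 3p + 5q at each vertex:
  (0, 0): z = 0
  (2.667, 0): z = 8
  (0, 2): z = 10

The largest value is z = 10, attained at (0, 2).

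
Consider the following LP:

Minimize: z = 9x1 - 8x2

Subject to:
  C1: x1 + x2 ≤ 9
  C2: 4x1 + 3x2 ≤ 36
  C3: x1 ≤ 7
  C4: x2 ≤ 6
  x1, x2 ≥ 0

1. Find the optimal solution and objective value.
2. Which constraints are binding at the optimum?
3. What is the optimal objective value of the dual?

1. x1 = 0, x2 = 6, z = -48
2. C4, x1 ≥ 0
3. -48 (by strong duality, equal to the primal optimum)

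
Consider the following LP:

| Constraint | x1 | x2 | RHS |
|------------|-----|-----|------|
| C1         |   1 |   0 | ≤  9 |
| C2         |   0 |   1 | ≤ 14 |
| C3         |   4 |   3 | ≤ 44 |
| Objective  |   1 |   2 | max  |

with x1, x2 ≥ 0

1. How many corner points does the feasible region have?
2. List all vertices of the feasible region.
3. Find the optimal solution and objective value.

1. 5
2. (0, 0), (9, 0), (9, 2.667), (0.5, 14), (0, 14)
3. x1 = 0.5, x2 = 14, z = 28.5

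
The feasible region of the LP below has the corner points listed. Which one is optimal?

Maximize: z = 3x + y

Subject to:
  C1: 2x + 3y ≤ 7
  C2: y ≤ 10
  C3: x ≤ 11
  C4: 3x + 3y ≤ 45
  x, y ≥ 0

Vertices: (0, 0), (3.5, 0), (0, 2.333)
(3.5, 0) with z = 10.5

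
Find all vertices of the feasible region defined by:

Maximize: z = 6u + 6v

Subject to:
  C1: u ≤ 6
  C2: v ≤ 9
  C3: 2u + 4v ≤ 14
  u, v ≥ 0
Each vertex is the intersection of two constraint boundaries that also satisfies all remaining constraints:
  u = 0 and v = 0 → (0, 0)
  u = 6 and v = 0 → (6, 0)
  u = 6 and 2u + 4v = 14 → (6, 0.5)
  2u + 4v = 14 and u = 0 → (0, 3.5)

Vertices: (0, 0), (6, 0), (6, 0.5), (0, 3.5)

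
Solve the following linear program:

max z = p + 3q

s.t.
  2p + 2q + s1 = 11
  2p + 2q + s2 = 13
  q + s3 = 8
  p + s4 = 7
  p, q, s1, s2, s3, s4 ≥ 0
p = 0, q = 5.5, z = 16.5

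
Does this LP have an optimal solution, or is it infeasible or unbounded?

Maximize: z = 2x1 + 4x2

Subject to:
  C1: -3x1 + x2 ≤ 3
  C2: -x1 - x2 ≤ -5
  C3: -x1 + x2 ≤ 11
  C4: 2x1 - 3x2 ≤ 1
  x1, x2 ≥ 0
Feasible point: (1, 4) satisfies every constraint, so the LP is feasible.
Direction d = (1, 1): for each constraint row a, a·d ≤ 0 —
  (-3)(1) + (1)(1) = -2 ≤ 0
  (-1)(1) + (-1)(1) = -2 ≤ 0
  (-1)(1) + (1)(1) = 0 ≤ 0
  (2)(1) + (-3)(1) = -1 ≤ 0
and d ≥ 0, so (1, 4) + t·d stays feasible for every t ≥ 0. Along this ray z = 2x1 + 4x2 changes by 6 per unit t, so z → +∞.

The LP is unbounded; z can be made arbitrarily large.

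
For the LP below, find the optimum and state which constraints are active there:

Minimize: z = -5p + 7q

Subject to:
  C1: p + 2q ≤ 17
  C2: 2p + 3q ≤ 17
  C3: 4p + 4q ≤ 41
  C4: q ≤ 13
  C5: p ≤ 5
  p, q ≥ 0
Optimal: p = 5, q = 0
Binding: C5, q ≥ 0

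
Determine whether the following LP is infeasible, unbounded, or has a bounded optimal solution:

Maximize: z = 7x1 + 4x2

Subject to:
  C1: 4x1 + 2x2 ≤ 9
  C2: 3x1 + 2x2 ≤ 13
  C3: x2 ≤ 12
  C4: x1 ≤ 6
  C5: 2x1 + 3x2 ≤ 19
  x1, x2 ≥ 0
The point (0, 4.5) satisfies every constraint, so the LP is feasible; the constraints give x1 ≤ 6 and x2 ≤ 12, which with x1, x2 ≥ 0 keep the feasible region inside a bounded box. A feasible, bounded LP attains a finite optimum at a vertex.

Evaluating z = 7x1 + 4x2 at each vertex:
  (0, 0): z = 0
  (2.25, 0): z = 15.75
  (0, 4.5): z = 18

The LP has an optimal solution: (0, 4.5) with z = 18.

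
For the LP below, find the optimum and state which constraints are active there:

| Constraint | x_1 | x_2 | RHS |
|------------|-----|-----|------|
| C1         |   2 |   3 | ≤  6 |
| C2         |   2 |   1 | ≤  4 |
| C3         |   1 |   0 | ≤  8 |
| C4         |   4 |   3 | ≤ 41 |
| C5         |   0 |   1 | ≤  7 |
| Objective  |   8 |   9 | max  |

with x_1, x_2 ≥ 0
Optimal: x_1 = 1.5, x_2 = 1
Slack at optimum:
  C1: slack = 0 (binding)
  C2: slack = 0 (binding)
  C3: slack = 6.5
  C4: slack = 32
  C5: slack = 6
  x_1 ≥ 0: x_1 = 1.5
  x_2 ≥ 0: x_2 = 1
Binding constraints: C1, C2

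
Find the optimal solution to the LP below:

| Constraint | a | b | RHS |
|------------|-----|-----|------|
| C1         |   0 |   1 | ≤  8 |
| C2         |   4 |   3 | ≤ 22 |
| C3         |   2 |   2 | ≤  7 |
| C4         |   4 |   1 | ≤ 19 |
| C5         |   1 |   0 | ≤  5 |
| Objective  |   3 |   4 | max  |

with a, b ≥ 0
Each vertex is the intersection of two constraint boundaries that also satisfies all remaining constraints:
  a = 0 and b = 0 → (0, 0)
  2a + 2b = 7 and b = 0 → (3.5, 0)
  2a + 2b = 7 and a = 0 → (0, 3.5)

Evaluating z = 3a + 4b at each vertex:
  (0, 0): z = 0
  (3.5, 0): z = 10.5
  (0, 3.5): z = 14

The maximum is at (0, 3.5) with z = 14.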